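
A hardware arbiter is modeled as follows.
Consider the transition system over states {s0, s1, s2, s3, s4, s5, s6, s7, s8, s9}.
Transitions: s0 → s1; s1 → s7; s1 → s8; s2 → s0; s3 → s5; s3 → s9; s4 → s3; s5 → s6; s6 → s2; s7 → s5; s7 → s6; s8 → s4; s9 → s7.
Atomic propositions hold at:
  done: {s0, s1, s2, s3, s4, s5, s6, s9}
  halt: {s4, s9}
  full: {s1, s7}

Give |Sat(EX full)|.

Sat(EX full) = {s : some successor in {s1, s7}} = {s0, s1, s9}
|Sat(EX full)| = |{s0, s1, s9}| = 3.

3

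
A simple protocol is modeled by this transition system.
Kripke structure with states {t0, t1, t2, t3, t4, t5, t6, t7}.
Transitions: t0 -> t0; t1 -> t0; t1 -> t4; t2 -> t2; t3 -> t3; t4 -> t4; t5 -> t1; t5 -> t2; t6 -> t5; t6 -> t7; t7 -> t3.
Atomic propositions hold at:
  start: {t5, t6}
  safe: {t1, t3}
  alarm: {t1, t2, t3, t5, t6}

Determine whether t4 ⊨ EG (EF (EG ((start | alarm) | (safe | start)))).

Sat(start | alarm) = {t1, t2, t3, t5, t6}
Sat(safe | start) = {t1, t3, t5, t6}
Sat((start | alarm) | (safe | start)) = {t1, t2, t3, t5, t6}
EG ((start | alarm) | (safe | start)): greatest fixpoint, start Z0 = {t1, t2, t3, t5, t6}, keep only states in Sat with some successor in Z. Z1 = {t2, t3, t5, t6}; fixed.
Sat(EG ((start | alarm) | (safe | start))) = {t2, t3, t5, t6}
EF (EG ((start | alarm) | (safe | start))): least fixpoint, start Z0 = {t2, t3, t5, t6}, add states with some successor in Z. Z1 = {t2, t3, t5, t6, t7}; fixed.
Sat(EF (EG ((start | alarm) | (safe | start)))) = {t2, t3, t5, t6, t7}
EG (EF (EG ((start | alarm) | (safe | start)))): greatest fixpoint, start Z0 = {t2, t3, t5, t6, t7}, keep only states in Sat with some successor in Z. Already a fixed point.
Sat(EG (EF (EG ((start | alarm) | (safe | start))))) = {t2, t3, t5, t6, t7}
t4 ∉ Sat(EG (EF (EG ((start | alarm) | (safe | start))))) = {t2, t3, t5, t6, t7}, so the formula does not hold at t4.

No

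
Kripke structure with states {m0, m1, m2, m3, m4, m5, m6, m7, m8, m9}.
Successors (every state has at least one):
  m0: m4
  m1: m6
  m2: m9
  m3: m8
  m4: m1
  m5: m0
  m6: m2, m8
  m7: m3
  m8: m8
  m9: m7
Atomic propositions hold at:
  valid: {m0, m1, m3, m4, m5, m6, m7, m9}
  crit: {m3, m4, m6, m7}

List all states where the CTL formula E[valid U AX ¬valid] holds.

Sat(¬valid) = {m2, m8}
Sat(AX ¬valid) = {s : every successor in {m2, m8}} = {m3, m6, m8}
E[valid U AX ¬valid]: least fixpoint, start Z0 = Sat(AX ¬valid) = {m3, m6, m8}, add states in Sat(valid) with some successor in Z. Z1 = {m1, m3, m6, m7, m8}; Z2 = {m1, m3, m4, m6, m7, m8, m9}; Z3 = {m0, m1, m3, m4, m6, m7, m8, m9}; Z4 = {m0, m1, m3, m4, m5, m6, m7, m8, m9}; fixed.
Sat(E[valid U AX ¬valid]) = {m0, m1, m3, m4, m5, m6, m7, m8, m9}

{m0, m1, m3, m4, m5, m6, m7, m8, m9}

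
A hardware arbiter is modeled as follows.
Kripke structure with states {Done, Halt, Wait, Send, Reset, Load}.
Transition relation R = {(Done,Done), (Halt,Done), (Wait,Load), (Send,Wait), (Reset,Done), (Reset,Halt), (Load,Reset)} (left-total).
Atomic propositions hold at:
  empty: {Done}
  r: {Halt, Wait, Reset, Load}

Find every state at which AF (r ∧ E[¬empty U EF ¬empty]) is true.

Sat(¬empty) = {Halt, Wait, Send, Reset, Load}
EF ¬empty: least fixpoint, start Z0 = {Halt, Wait, Send, Reset, Load}, add states with some successor in Z. Already a fixed point.
Sat(EF ¬empty) = {Halt, Wait, Send, Reset, Load}
E[¬empty U EF ¬empty]: least fixpoint, start Z0 = Sat(EF ¬empty) = {Halt, Wait, Send, Reset, Load}, add states in Sat(¬empty) with some successor in Z. Already a fixed point.
Sat(E[¬empty U EF ¬empty]) = {Halt, Wait, Send, Reset, Load}
Sat(r ∧ E[¬empty U EF ¬empty]) = {Halt, Wait, Reset, Load}
AF (r ∧ E[¬empty U EF ¬empty]): least fixpoint, start Z0 = {Halt, Wait, Reset, Load}, add states with every successor in Z. Z1 = {Halt, Wait, Send, Reset, Load}; fixed.
Sat(AF (r ∧ E[¬empty U EF ¬empty])) = {Halt, Wait, Send, Reset, Load}

{Halt, Wait, Send, Reset, Load}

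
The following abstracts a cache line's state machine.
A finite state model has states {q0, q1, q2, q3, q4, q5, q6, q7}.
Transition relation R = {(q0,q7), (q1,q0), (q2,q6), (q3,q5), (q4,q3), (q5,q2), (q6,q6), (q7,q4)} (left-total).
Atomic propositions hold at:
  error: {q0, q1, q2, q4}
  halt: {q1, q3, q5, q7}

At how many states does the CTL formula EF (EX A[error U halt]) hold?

5

A[error U halt]: least fixpoint, start Z0 = Sat(halt) = {q1, q3, q5, q7}, add states in Sat(error) with every successor in Z. Z1 = {q0, q1, q3, q4, q5, q7}; fixed.
Sat(A[error U halt]) = {q0, q1, q3, q4, q5, q7}
Sat(EX A[error U halt]) = {s : some successor in {q0, q1, q3, q4, q5, q7}} = {q0, q1, q3, q4, q7}
EF (EX A[error U halt]): least fixpoint, start Z0 = {q0, q1, q3, q4, q7}, add states with some successor in Z. Already a fixed point.
Sat(EF (EX A[error U halt])) = {q0, q1, q3, q4, q7}
|Sat(EF (EX A[error U halt]))| = |{q0, q1, q3, q4, q7}| = 5.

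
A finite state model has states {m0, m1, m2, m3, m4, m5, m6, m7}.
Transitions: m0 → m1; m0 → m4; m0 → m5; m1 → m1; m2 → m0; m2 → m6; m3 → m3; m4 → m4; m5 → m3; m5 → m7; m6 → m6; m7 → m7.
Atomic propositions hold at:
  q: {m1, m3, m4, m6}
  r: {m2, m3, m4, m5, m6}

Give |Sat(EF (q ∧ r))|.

Sat(q ∧ r) = {m3, m4, m6}
EF (q ∧ r): least fixpoint, start Z0 = {m3, m4, m6}, add states with some successor in Z. Z1 = {m0, m2, m3, m4, m5, m6}; fixed.
Sat(EF (q ∧ r)) = {m0, m2, m3, m4, m5, m6}
|Sat(EF (q ∧ r))| = |{m0, m2, m3, m4, m5, m6}| = 6.

6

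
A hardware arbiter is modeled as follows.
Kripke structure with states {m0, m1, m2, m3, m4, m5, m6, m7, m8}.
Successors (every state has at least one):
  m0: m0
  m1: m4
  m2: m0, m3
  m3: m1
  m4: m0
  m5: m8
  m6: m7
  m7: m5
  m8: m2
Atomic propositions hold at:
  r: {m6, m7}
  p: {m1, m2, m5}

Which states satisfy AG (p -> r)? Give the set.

Sat(p -> r) = {m0, m3, m4, m6, m7, m8}
AG (p -> r): greatest fixpoint, start Z0 = {m0, m3, m4, m6, m7, m8}, keep only states in Sat with every successor in Z. Z1 = {m0, m4, m6}; Z2 = {m0, m4}; fixed.
Sat(AG (p -> r)) = {m0, m4}

{m0, m4}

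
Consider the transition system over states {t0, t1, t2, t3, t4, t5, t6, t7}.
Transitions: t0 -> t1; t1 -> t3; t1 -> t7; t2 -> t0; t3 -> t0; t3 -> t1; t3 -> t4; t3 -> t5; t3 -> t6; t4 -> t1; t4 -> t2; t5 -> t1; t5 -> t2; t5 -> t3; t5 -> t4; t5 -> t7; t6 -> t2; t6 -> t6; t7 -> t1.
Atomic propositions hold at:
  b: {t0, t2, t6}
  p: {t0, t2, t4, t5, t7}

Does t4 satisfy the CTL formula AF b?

AF b: least fixpoint, start Z0 = {t0, t2, t6}, add states with every successor in Z. Already a fixed point.
Sat(AF b) = {t0, t2, t6}
t4 ∉ Sat(AF b) = {t0, t2, t6}, so the formula does not hold at t4.

No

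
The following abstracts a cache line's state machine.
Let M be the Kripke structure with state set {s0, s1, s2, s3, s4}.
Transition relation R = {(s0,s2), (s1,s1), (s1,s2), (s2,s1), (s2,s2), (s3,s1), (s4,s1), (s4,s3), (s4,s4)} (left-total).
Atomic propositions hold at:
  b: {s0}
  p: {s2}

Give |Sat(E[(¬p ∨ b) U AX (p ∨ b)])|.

1

Sat(¬p) = {s0, s1, s3, s4}
Sat(¬p ∨ b) = {s0, s1, s3, s4}
Sat(p ∨ b) = {s0, s2}
Sat(AX (p ∨ b)) = {s : every successor in {s0, s2}} = {s0}
E[(¬p ∨ b) U AX (p ∨ b)]: least fixpoint, start Z0 = Sat(AX (p ∨ b)) = {s0}, add states in Sat(¬p ∨ b) with some successor in Z. Already a fixed point.
Sat(E[(¬p ∨ b) U AX (p ∨ b)]) = {s0}
|Sat(E[(¬p ∨ b) U AX (p ∨ b)])| = |{s0}| = 1.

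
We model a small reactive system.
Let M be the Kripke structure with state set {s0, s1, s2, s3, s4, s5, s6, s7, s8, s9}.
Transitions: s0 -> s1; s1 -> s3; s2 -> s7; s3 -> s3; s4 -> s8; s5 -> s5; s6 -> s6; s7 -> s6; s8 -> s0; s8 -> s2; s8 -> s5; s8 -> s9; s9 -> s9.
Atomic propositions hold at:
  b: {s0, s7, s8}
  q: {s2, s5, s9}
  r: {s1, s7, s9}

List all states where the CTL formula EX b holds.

{s2, s4, s8}

Sat(EX b) = {s : some successor in {s0, s7, s8}} = {s2, s4, s8}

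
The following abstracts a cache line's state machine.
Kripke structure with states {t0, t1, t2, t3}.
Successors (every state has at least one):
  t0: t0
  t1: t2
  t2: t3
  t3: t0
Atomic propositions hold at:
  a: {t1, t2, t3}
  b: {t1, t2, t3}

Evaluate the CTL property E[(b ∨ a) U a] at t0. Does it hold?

Sat(b ∨ a) = {t1, t2, t3}
E[(b ∨ a) U a]: least fixpoint, start Z0 = Sat(a) = {t1, t2, t3}, add states in Sat(b ∨ a) with some successor in Z. Already a fixed point.
Sat(E[(b ∨ a) U a]) = {t1, t2, t3}
t0 ∉ Sat(E[(b ∨ a) U a]) = {t1, t2, t3}, so the formula does not hold at t0.

No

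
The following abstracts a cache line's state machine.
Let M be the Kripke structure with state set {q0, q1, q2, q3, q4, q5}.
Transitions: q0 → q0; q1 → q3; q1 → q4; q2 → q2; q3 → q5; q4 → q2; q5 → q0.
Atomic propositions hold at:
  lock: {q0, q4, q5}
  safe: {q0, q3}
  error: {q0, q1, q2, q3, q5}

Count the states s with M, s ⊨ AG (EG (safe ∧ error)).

1

Sat(safe ∧ error) = {q0, q3}
EG (safe ∧ error): greatest fixpoint, start Z0 = {q0, q3}, keep only states in Sat with some successor in Z. Z1 = {q0}; fixed.
Sat(EG (safe ∧ error)) = {q0}
AG (EG (safe ∧ error)): greatest fixpoint, start Z0 = {q0}, keep only states in Sat with every successor in Z. Already a fixed point.
Sat(AG (EG (safe ∧ error))) = {q0}
|Sat(AG (EG (safe ∧ error)))| = |{q0}| = 1.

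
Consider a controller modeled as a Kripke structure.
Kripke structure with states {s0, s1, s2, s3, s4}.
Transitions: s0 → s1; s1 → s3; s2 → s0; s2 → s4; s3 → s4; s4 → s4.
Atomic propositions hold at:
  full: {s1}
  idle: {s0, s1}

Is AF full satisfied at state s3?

AF full: least fixpoint, start Z0 = {s1}, add states with every successor in Z. Z1 = {s0, s1}; fixed.
Sat(AF full) = {s0, s1}
s3 ∉ Sat(AF full) = {s0, s1}, so the formula does not hold at s3.

No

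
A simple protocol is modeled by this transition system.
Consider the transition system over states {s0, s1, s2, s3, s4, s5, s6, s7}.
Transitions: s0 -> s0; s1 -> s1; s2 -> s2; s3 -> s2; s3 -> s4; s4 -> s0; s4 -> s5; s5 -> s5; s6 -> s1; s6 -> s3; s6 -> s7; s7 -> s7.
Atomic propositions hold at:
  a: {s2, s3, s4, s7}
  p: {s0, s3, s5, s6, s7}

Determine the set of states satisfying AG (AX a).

{s2, s7}

Sat(AX a) = {s : every successor in {s2, s3, s4, s7}} = {s2, s3, s7}
AG (AX a): greatest fixpoint, start Z0 = {s2, s3, s7}, keep only states in Sat with every successor in Z. Z1 = {s2, s7}; fixed.
Sat(AG (AX a)) = {s2, s7}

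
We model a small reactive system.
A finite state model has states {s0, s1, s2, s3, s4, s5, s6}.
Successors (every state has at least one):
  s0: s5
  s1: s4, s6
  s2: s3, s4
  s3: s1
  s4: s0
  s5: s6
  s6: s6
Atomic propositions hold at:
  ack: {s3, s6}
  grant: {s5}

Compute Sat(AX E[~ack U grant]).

Sat(~ack) = {s0, s1, s2, s4, s5}
E[~ack U grant]: least fixpoint, start Z0 = Sat(grant) = {s5}, add states in Sat(~ack) with some successor in Z. Z1 = {s0, s5}; Z2 = {s0, s4, s5}; Z3 = {s0, s1, s2, s4, s5}; fixed.
Sat(E[~ack U grant]) = {s0, s1, s2, s4, s5}
Sat(AX E[~ack U grant]) = {s : every successor in {s0, s1, s2, s4, s5}} = {s0, s3, s4}

{s0, s3, s4}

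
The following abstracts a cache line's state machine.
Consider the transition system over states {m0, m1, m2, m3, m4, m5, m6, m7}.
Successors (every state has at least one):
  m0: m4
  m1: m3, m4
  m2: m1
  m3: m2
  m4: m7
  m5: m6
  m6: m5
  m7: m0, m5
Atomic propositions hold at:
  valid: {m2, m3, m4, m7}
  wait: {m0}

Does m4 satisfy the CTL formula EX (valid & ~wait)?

Sat(~wait) = {m1, m2, m3, m4, m5, m6, m7}
Sat(valid & ~wait) = {m2, m3, m4, m7}
Sat(EX (valid & ~wait)) = {s : some successor in {m2, m3, m4, m7}} = {m0, m1, m3, m4}
m4 ∈ Sat(EX (valid & ~wait)) = {m0, m1, m3, m4}, so the formula holds at m4.

Yes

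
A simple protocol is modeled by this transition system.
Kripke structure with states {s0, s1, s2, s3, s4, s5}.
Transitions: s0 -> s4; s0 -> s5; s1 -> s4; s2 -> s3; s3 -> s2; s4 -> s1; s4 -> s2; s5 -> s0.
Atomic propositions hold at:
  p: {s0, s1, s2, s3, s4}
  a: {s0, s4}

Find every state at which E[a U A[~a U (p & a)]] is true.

Sat(~a) = {s1, s2, s3, s5}
Sat(p & a) = {s0, s4}
A[~a U (p & a)]: least fixpoint, start Z0 = Sat((p & a)) = {s0, s4}, add states in Sat(~a) with every successor in Z. Z1 = {s0, s1, s4, s5}; fixed.
Sat(A[~a U (p & a)]) = {s0, s1, s4, s5}
E[a U A[~a U (p & a)]]: least fixpoint, start Z0 = Sat(A[~a U (p & a)]) = {s0, s1, s4, s5}, add states in Sat(a) with some successor in Z. Already a fixed point.
Sat(E[a U A[~a U (p & a)]]) = {s0, s1, s4, s5}

{s0, s1, s4, s5}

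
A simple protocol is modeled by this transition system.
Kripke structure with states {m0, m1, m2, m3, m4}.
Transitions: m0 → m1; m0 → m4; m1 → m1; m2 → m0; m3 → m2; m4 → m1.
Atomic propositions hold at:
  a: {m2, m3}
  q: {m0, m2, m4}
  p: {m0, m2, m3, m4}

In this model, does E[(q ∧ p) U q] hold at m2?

Sat(q ∧ p) = {m0, m2, m4}
E[(q ∧ p) U q]: least fixpoint, start Z0 = Sat(q) = {m0, m2, m4}, add states in Sat(q ∧ p) with some successor in Z. Already a fixed point.
Sat(E[(q ∧ p) U q]) = {m0, m2, m4}
m2 ∈ Sat(E[(q ∧ p) U q]) = {m0, m2, m4}, so the formula holds at m2.

Yes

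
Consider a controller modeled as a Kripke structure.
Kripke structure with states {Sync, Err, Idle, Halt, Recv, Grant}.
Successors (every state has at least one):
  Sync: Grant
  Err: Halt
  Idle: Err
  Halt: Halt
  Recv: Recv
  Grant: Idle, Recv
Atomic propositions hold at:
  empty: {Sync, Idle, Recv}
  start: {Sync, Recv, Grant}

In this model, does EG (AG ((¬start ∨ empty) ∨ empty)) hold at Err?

Yes

Sat(¬start) = {Err, Idle, Halt}
Sat(¬start ∨ empty) = {Sync, Err, Idle, Halt, Recv}
Sat((¬start ∨ empty) ∨ empty) = {Sync, Err, Idle, Halt, Recv}
AG ((¬start ∨ empty) ∨ empty): greatest fixpoint, start Z0 = {Sync, Err, Idle, Halt, Recv}, keep only states in Sat with every successor in Z. Z1 = {Err, Idle, Halt, Recv}; fixed.
Sat(AG ((¬start ∨ empty) ∨ empty)) = {Err, Idle, Halt, Recv}
EG (AG ((¬start ∨ empty) ∨ empty)): greatest fixpoint, start Z0 = {Err, Idle, Halt, Recv}, keep only states in Sat with some successor in Z. Already a fixed point.
Sat(EG (AG ((¬start ∨ empty) ∨ empty))) = {Err, Idle, Halt, Recv}
Err ∈ Sat(EG (AG ((¬start ∨ empty) ∨ empty))) = {Err, Idle, Halt, Recv}, so the formula holds at Err.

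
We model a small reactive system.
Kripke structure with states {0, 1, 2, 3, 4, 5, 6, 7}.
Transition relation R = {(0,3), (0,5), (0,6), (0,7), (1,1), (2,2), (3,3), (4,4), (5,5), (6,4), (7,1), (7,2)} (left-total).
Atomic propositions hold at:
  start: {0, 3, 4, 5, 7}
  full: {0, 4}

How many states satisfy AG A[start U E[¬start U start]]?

4

Sat(¬start) = {1, 2, 6}
E[¬start U start]: least fixpoint, start Z0 = Sat(start) = {0, 3, 4, 5, 7}, add states in Sat(¬start) with some successor in Z. Z1 = {0, 3, 4, 5, 6, 7}; fixed.
Sat(E[¬start U start]) = {0, 3, 4, 5, 6, 7}
A[start U E[¬start U start]]: least fixpoint, start Z0 = Sat(E[¬start U start]) = {0, 3, 4, 5, 6, 7}, add states in Sat(start) with every successor in Z. Already a fixed point.
Sat(A[start U E[¬start U start]]) = {0, 3, 4, 5, 6, 7}
AG A[start U E[¬start U start]]: greatest fixpoint, start Z0 = {0, 3, 4, 5, 6, 7}, keep only states in Sat with every successor in Z. Z1 = {0, 3, 4, 5, 6}; Z2 = {3, 4, 5, 6}; fixed.
Sat(AG A[start U E[¬start U start]]) = {3, 4, 5, 6}
|Sat(AG A[start U E[¬start U start]])| = |{3, 4, 5, 6}| = 4.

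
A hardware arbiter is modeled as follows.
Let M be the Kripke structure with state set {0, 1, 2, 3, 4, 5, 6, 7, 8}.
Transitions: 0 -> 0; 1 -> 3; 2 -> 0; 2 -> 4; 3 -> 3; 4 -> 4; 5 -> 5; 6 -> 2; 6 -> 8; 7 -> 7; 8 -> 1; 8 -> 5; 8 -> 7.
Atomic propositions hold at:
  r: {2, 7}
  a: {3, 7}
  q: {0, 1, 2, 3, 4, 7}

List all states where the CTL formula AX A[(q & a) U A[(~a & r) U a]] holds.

Sat(q & a) = {3, 7}
Sat(~a) = {0, 1, 2, 4, 5, 6, 8}
Sat(~a & r) = {2}
A[(~a & r) U a]: least fixpoint, start Z0 = Sat(a) = {3, 7}, add states in Sat(~a & r) with every successor in Z. Already a fixed point.
Sat(A[(~a & r) U a]) = {3, 7}
A[(q & a) U A[(~a & r) U a]]: least fixpoint, start Z0 = Sat(A[(~a & r) U a]) = {3, 7}, add states in Sat(q & a) with every successor in Z. Already a fixed point.
Sat(A[(q & a) U A[(~a & r) U a]]) = {3, 7}
Sat(AX A[(q & a) U A[(~a & r) U a]]) = {s : every successor in {3, 7}} = {1, 3, 7}

{1, 3, 7}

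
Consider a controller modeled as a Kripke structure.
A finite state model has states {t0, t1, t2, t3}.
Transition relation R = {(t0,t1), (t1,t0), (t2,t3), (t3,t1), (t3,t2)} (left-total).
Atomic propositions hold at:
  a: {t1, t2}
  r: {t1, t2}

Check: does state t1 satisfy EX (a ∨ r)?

No

Sat(a ∨ r) = {t1, t2}
Sat(EX (a ∨ r)) = {s : some successor in {t1, t2}} = {t0, t3}
t1 ∉ Sat(EX (a ∨ r)) = {t0, t3}, so the formula does not hold at t1.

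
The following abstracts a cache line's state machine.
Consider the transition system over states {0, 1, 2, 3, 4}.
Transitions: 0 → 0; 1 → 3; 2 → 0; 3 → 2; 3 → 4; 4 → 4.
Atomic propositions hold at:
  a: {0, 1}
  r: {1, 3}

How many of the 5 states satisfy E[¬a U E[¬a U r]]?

Sat(¬a) = {2, 3, 4}
E[¬a U r]: least fixpoint, start Z0 = Sat(r) = {1, 3}, add states in Sat(¬a) with some successor in Z. Already a fixed point.
Sat(E[¬a U r]) = {1, 3}
E[¬a U E[¬a U r]]: least fixpoint, start Z0 = Sat(E[¬a U r]) = {1, 3}, add states in Sat(¬a) with some successor in Z. Already a fixed point.
Sat(E[¬a U E[¬a U r]]) = {1, 3}
|Sat(E[¬a U E[¬a U r]])| = |{1, 3}| = 2.

2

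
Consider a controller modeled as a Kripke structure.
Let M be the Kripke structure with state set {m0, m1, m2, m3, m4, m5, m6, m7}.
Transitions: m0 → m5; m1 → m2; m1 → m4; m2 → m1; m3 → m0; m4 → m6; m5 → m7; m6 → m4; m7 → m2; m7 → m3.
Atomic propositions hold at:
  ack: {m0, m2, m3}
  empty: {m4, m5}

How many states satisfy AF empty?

AF empty: least fixpoint, start Z0 = {m4, m5}, add states with every successor in Z. Z1 = {m0, m4, m5, m6}; Z2 = {m0, m3, m4, m5, m6}; fixed.
Sat(AF empty) = {m0, m3, m4, m5, m6}
|Sat(AF empty)| = |{m0, m3, m4, m5, m6}| = 5.

5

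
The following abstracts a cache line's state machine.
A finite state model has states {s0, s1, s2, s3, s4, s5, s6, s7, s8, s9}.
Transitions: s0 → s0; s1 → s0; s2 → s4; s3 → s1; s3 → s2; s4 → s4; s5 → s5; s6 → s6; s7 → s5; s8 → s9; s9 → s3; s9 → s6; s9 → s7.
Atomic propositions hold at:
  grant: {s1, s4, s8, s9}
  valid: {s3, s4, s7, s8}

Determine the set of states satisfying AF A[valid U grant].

A[valid U grant]: least fixpoint, start Z0 = Sat(grant) = {s1, s4, s8, s9}, add states in Sat(valid) with every successor in Z. Already a fixed point.
Sat(A[valid U grant]) = {s1, s4, s8, s9}
AF A[valid U grant]: least fixpoint, start Z0 = {s1, s4, s8, s9}, add states with every successor in Z. Z1 = {s1, s2, s4, s8, s9}; Z2 = {s1, s2, s3, s4, s8, s9}; fixed.
Sat(AF A[valid U grant]) = {s1, s2, s3, s4, s8, s9}

{s1, s2, s3, s4, s8, s9}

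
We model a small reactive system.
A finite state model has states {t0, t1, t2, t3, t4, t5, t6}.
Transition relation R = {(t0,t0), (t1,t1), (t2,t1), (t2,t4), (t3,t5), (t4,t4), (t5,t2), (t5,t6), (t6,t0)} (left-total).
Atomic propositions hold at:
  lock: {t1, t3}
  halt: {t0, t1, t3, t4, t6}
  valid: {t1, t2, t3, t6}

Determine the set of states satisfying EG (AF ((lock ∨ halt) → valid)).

{t1, t2, t3, t5}

Sat(lock ∨ halt) = {t0, t1, t3, t4, t6}
Sat((lock ∨ halt) → valid) = {t1, t2, t3, t5, t6}
AF ((lock ∨ halt) → valid): least fixpoint, start Z0 = {t1, t2, t3, t5, t6}, add states with every successor in Z. Already a fixed point.
Sat(AF ((lock ∨ halt) → valid)) = {t1, t2, t3, t5, t6}
EG (AF ((lock ∨ halt) → valid)): greatest fixpoint, start Z0 = {t1, t2, t3, t5, t6}, keep only states in Sat with some successor in Z. Z1 = {t1, t2, t3, t5}; fixed.
Sat(EG (AF ((lock ∨ halt) → valid))) = {t1, t2, t3, t5}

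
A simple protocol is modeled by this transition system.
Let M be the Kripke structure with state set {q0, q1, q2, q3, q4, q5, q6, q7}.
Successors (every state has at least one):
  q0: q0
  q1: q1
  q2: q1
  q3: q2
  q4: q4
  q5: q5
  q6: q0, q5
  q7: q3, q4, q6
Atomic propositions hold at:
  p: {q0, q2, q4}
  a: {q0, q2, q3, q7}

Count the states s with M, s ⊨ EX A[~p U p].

5

Sat(~p) = {q1, q3, q5, q6, q7}
A[~p U p]: least fixpoint, start Z0 = Sat(p) = {q0, q2, q4}, add states in Sat(~p) with every successor in Z. Z1 = {q0, q2, q3, q4}; fixed.
Sat(A[~p U p]) = {q0, q2, q3, q4}
Sat(EX A[~p U p]) = {s : some successor in {q0, q2, q3, q4}} = {q0, q3, q4, q6, q7}
|Sat(EX A[~p U p])| = |{q0, q3, q4, q6, q7}| = 5.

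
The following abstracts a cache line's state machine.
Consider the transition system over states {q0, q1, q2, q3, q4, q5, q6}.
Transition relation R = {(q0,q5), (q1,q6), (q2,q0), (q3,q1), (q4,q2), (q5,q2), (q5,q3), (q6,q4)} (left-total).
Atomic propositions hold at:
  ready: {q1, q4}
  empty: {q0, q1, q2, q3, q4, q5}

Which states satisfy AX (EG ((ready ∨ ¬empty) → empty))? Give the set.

Sat(¬empty) = {q6}
Sat(ready ∨ ¬empty) = {q1, q4, q6}
Sat((ready ∨ ¬empty) → empty) = {q0, q1, q2, q3, q4, q5}
EG ((ready ∨ ¬empty) → empty): greatest fixpoint, start Z0 = {q0, q1, q2, q3, q4, q5}, keep only states in Sat with some successor in Z. Z1 = {q0, q2, q3, q4, q5}; Z2 = {q0, q2, q4, q5}; fixed.
Sat(EG ((ready ∨ ¬empty) → empty)) = {q0, q2, q4, q5}
Sat(AX (EG ((ready ∨ ¬empty) → empty))) = {s : every successor in {q0, q2, q4, q5}} = {q0, q2, q4, q6}

{q0, q2, q4, q6}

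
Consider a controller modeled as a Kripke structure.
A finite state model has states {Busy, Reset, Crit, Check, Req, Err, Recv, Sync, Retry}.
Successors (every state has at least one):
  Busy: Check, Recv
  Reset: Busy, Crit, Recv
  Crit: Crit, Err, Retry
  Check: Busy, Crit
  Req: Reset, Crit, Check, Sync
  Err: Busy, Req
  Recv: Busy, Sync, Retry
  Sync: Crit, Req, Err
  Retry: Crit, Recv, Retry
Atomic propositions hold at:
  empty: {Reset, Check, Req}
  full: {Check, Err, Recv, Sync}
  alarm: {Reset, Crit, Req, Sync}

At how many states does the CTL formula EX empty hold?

4

Sat(EX empty) = {s : some successor in {Reset, Check, Req}} = {Busy, Req, Err, Sync}
|Sat(EX empty)| = |{Busy, Req, Err, Sync}| = 4.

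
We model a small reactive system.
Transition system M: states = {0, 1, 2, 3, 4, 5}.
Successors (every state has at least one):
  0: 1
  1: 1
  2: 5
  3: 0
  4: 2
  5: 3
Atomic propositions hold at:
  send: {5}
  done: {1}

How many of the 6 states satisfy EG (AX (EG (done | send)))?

Sat(done | send) = {1, 5}
EG (done | send): greatest fixpoint, start Z0 = {1, 5}, keep only states in Sat with some successor in Z. Z1 = {1}; fixed.
Sat(EG (done | send)) = {1}
Sat(AX (EG (done | send))) = {s : every successor in {1}} = {0, 1}
EG (AX (EG (done | send))): greatest fixpoint, start Z0 = {0, 1}, keep only states in Sat with some successor in Z. Already a fixed point.
Sat(EG (AX (EG (done | send)))) = {0, 1}
|Sat(EG (AX (EG (done | send))))| = |{0, 1}| = 2.

2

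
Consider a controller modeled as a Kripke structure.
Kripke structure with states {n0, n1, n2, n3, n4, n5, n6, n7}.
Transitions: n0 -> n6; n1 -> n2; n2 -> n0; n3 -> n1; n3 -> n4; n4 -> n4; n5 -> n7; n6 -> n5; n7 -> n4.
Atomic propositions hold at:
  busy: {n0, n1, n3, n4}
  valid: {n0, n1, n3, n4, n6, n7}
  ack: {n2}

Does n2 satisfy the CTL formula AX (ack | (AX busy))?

Sat(AX busy) = {s : every successor in {n0, n1, n3, n4}} = {n2, n3, n4, n7}
Sat(ack | (AX busy)) = {n2, n3, n4, n7}
Sat(AX (ack | (AX busy))) = {s : every successor in {n2, n3, n4, n7}} = {n1, n4, n5, n7}
n2 ∉ Sat(AX (ack | (AX busy))) = {n1, n4, n5, n7}, so the formula does not hold at n2.

No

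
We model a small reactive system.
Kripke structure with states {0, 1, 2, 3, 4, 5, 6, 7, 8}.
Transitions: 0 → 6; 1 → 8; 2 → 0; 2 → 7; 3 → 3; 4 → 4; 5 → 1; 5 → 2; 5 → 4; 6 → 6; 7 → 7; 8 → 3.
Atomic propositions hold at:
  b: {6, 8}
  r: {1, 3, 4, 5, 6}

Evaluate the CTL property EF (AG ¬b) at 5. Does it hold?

Yes

Sat(¬b) = {0, 1, 2, 3, 4, 5, 7}
AG ¬b: greatest fixpoint, start Z0 = {0, 1, 2, 3, 4, 5, 7}, keep only states in Sat with every successor in Z. Z1 = {2, 3, 4, 5, 7}; Z2 = {3, 4, 7}; fixed.
Sat(AG ¬b) = {3, 4, 7}
EF (AG ¬b): least fixpoint, start Z0 = {3, 4, 7}, add states with some successor in Z. Z1 = {2, 3, 4, 5, 7, 8}; Z2 = {1, 2, 3, 4, 5, 7, 8}; fixed.
Sat(EF (AG ¬b)) = {1, 2, 3, 4, 5, 7, 8}
5 ∈ Sat(EF (AG ¬b)) = {1, 2, 3, 4, 5, 7, 8}, so the formula holds at 5.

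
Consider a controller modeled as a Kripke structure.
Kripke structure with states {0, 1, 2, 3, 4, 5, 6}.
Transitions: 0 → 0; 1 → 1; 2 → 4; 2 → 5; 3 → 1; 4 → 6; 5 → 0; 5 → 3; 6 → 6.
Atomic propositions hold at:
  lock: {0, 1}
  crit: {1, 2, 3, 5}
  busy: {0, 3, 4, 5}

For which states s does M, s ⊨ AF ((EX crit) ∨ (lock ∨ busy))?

{0, 1, 2, 3, 4, 5}

Sat(EX crit) = {s : some successor in {1, 2, 3, 5}} = {1, 2, 3, 5}
Sat(lock ∨ busy) = {0, 1, 3, 4, 5}
Sat((EX crit) ∨ (lock ∨ busy)) = {0, 1, 2, 3, 4, 5}
AF ((EX crit) ∨ (lock ∨ busy)): least fixpoint, start Z0 = {0, 1, 2, 3, 4, 5}, add states with every successor in Z. Already a fixed point.
Sat(AF ((EX crit) ∨ (lock ∨ busy))) = {0, 1, 2, 3, 4, 5}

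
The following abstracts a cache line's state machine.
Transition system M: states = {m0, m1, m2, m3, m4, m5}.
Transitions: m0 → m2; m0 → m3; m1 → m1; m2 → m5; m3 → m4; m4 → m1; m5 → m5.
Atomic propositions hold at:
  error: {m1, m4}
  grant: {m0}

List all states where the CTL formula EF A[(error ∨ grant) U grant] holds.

Sat(error ∨ grant) = {m0, m1, m4}
A[(error ∨ grant) U grant]: least fixpoint, start Z0 = Sat(grant) = {m0}, add states in Sat(error ∨ grant) with every successor in Z. Already a fixed point.
Sat(A[(error ∨ grant) U grant]) = {m0}
EF A[(error ∨ grant) U grant]: least fixpoint, start Z0 = {m0}, add states with some successor in Z. Already a fixed point.
Sat(EF A[(error ∨ grant) U grant]) = {m0}

{m0}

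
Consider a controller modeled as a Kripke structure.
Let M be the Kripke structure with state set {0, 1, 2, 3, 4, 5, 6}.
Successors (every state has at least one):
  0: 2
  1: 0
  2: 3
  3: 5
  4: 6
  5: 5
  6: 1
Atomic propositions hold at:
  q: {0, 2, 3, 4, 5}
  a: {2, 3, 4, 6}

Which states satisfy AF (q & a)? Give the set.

Sat(q & a) = {2, 3, 4}
AF (q & a): least fixpoint, start Z0 = {2, 3, 4}, add states with every successor in Z. Z1 = {0, 2, 3, 4}; Z2 = {0, 1, 2, 3, 4}; Z3 = {0, 1, 2, 3, 4, 6}; fixed.
Sat(AF (q & a)) = {0, 1, 2, 3, 4, 6}

{0, 1, 2, 3, 4, 6}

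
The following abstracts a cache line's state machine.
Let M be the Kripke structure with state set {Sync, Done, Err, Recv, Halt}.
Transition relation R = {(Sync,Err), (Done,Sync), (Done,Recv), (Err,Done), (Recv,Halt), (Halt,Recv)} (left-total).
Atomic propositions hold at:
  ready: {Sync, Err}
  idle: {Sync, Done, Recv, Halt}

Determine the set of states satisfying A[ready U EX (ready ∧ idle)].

Sat(ready ∧ idle) = {Sync}
Sat(EX (ready ∧ idle)) = {s : some successor in {Sync}} = {Done}
A[ready U EX (ready ∧ idle)]: least fixpoint, start Z0 = Sat(EX (ready ∧ idle)) = {Done}, add states in Sat(ready) with every successor in Z. Z1 = {Done, Err}; Z2 = {Sync, Done, Err}; fixed.
Sat(A[ready U EX (ready ∧ idle)]) = {Sync, Done, Err}

{Sync, Done, Err}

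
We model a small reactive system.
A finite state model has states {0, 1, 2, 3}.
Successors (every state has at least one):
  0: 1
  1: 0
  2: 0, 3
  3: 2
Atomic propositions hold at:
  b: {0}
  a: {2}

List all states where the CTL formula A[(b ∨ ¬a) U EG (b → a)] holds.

Sat(¬a) = {0, 1, 3}
Sat(b ∨ ¬a) = {0, 1, 3}
Sat(b → a) = {1, 2, 3}
EG (b → a): greatest fixpoint, start Z0 = {1, 2, 3}, keep only states in Sat with some successor in Z. Z1 = {2, 3}; fixed.
Sat(EG (b → a)) = {2, 3}
A[(b ∨ ¬a) U EG (b → a)]: least fixpoint, start Z0 = Sat(EG (b → a)) = {2, 3}, add states in Sat(b ∨ ¬a) with every successor in Z. Already a fixed point.
Sat(A[(b ∨ ¬a) U EG (b → a)]) = {2, 3}

{2, 3}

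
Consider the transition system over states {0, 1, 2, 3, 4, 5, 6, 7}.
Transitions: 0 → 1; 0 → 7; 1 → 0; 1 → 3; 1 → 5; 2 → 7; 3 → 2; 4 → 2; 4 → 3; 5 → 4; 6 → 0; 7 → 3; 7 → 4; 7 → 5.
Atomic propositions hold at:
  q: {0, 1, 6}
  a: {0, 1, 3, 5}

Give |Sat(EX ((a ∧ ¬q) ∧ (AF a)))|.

Sat(¬q) = {2, 3, 4, 5, 7}
Sat(a ∧ ¬q) = {3, 5}
AF a: least fixpoint, start Z0 = {0, 1, 3, 5}, add states with every successor in Z. Z1 = {0, 1, 3, 5, 6}; fixed.
Sat(AF a) = {0, 1, 3, 5, 6}
Sat((a ∧ ¬q) ∧ (AF a)) = {3, 5}
Sat(EX ((a ∧ ¬q) ∧ (AF a))) = {s : some successor in {3, 5}} = {1, 4, 7}
|Sat(EX ((a ∧ ¬q) ∧ (AF a)))| = |{1, 4, 7}| = 3.

3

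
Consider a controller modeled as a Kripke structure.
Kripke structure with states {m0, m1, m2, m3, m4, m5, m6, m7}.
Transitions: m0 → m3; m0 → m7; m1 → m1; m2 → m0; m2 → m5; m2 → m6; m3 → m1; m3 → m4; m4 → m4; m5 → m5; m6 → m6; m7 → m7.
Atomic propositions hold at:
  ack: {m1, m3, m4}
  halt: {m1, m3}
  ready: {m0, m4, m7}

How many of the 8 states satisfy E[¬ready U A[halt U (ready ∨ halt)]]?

6

Sat(¬ready) = {m1, m2, m3, m5, m6}
Sat(ready ∨ halt) = {m0, m1, m3, m4, m7}
A[halt U (ready ∨ halt)]: least fixpoint, start Z0 = Sat((ready ∨ halt)) = {m0, m1, m3, m4, m7}, add states in Sat(halt) with every successor in Z. Already a fixed point.
Sat(A[halt U (ready ∨ halt)]) = {m0, m1, m3, m4, m7}
E[¬ready U A[halt U (ready ∨ halt)]]: least fixpoint, start Z0 = Sat(A[halt U (ready ∨ halt)]) = {m0, m1, m3, m4, m7}, add states in Sat(¬ready) with some successor in Z. Z1 = {m0, m1, m2, m3, m4, m7}; fixed.
Sat(E[¬ready U A[halt U (ready ∨ halt)]]) = {m0, m1, m2, m3, m4, m7}
|Sat(E[¬ready U A[halt U (ready ∨ halt)]])| = |{m0, m1, m2, m3, m4, m7}| = 6.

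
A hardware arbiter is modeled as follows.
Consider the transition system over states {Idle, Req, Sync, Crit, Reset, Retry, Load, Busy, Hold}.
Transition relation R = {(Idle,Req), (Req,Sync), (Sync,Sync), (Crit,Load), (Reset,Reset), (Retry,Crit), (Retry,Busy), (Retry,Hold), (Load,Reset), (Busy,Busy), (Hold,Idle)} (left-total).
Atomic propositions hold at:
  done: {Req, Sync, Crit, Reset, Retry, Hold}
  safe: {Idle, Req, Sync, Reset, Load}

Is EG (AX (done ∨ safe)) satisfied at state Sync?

Yes

Sat(done ∨ safe) = {Idle, Req, Sync, Crit, Reset, Retry, Load, Hold}
Sat(AX (done ∨ safe)) = {s : every successor in {Idle, Req, Sync, Crit, Reset, Retry, Load, Hold}} = {Idle, Req, Sync, Crit, Reset, Load, Hold}
EG (AX (done ∨ safe)): greatest fixpoint, start Z0 = {Idle, Req, Sync, Crit, Reset, Load, Hold}, keep only states in Sat with some successor in Z. Already a fixed point.
Sat(EG (AX (done ∨ safe))) = {Idle, Req, Sync, Crit, Reset, Load, Hold}
Sync ∈ Sat(EG (AX (done ∨ safe))) = {Idle, Req, Sync, Crit, Reset, Load, Hold}, so the formula holds at Sync.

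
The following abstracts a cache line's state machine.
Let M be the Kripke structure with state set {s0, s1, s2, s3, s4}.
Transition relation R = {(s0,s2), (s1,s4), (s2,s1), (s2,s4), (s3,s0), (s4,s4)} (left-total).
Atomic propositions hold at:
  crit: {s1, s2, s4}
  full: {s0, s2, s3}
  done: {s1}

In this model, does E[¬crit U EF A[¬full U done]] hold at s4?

Sat(¬crit) = {s0, s3}
Sat(¬full) = {s1, s4}
A[¬full U done]: least fixpoint, start Z0 = Sat(done) = {s1}, add states in Sat(¬full) with every successor in Z. Already a fixed point.
Sat(A[¬full U done]) = {s1}
EF A[¬full U done]: least fixpoint, start Z0 = {s1}, add states with some successor in Z. Z1 = {s1, s2}; Z2 = {s0, s1, s2}; Z3 = {s0, s1, s2, s3}; fixed.
Sat(EF A[¬full U done]) = {s0, s1, s2, s3}
E[¬crit U EF A[¬full U done]]: least fixpoint, start Z0 = Sat(EF A[¬full U done]) = {s0, s1, s2, s3}, add states in Sat(¬crit) with some successor in Z. Already a fixed point.
Sat(E[¬crit U EF A[¬full U done]]) = {s0, s1, s2, s3}
s4 ∉ Sat(E[¬crit U EF A[¬full U done]]) = {s0, s1, s2, s3}, so the formula does not hold at s4.

No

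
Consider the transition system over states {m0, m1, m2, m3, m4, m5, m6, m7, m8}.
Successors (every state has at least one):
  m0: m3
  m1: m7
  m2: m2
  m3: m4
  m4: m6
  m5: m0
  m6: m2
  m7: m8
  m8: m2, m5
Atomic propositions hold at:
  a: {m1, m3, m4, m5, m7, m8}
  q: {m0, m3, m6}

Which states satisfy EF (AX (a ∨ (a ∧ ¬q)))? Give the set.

{m0, m1, m3, m5, m7, m8}

Sat(¬q) = {m1, m2, m4, m5, m7, m8}
Sat(a ∧ ¬q) = {m1, m4, m5, m7, m8}
Sat(a ∨ (a ∧ ¬q)) = {m1, m3, m4, m5, m7, m8}
Sat(AX (a ∨ (a ∧ ¬q))) = {s : every successor in {m1, m3, m4, m5, m7, m8}} = {m0, m1, m3, m7}
EF (AX (a ∨ (a ∧ ¬q))): least fixpoint, start Z0 = {m0, m1, m3, m7}, add states with some successor in Z. Z1 = {m0, m1, m3, m5, m7}; Z2 = {m0, m1, m3, m5, m7, m8}; fixed.
Sat(EF (AX (a ∨ (a ∧ ¬q)))) = {m0, m1, m3, m5, m7, m8}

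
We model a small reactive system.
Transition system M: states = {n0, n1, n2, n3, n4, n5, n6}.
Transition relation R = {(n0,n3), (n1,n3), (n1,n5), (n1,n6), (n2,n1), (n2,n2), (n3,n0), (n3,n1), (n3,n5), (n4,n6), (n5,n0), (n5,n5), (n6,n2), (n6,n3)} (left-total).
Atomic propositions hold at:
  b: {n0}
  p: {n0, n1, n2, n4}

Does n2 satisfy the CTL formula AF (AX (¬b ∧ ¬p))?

Sat(¬b) = {n1, n2, n3, n4, n5, n6}
Sat(¬p) = {n3, n5, n6}
Sat(¬b ∧ ¬p) = {n3, n5, n6}
Sat(AX (¬b ∧ ¬p)) = {s : every successor in {n3, n5, n6}} = {n0, n1, n4}
AF (AX (¬b ∧ ¬p)): least fixpoint, start Z0 = {n0, n1, n4}, add states with every successor in Z. Already a fixed point.
Sat(AF (AX (¬b ∧ ¬p))) = {n0, n1, n4}
n2 ∉ Sat(AF (AX (¬b ∧ ¬p))) = {n0, n1, n4}, so the formula does not hold at n2.

No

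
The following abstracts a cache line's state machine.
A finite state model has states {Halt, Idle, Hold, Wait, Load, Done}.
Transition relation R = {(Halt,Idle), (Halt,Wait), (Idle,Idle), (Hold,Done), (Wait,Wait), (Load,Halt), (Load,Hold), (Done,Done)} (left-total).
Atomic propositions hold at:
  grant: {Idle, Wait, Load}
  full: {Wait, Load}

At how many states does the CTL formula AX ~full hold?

Sat(~full) = {Halt, Idle, Hold, Done}
Sat(AX ~full) = {s : every successor in {Halt, Idle, Hold, Done}} = {Idle, Hold, Load, Done}
|Sat(AX ~full)| = |{Idle, Hold, Load, Done}| = 4.

4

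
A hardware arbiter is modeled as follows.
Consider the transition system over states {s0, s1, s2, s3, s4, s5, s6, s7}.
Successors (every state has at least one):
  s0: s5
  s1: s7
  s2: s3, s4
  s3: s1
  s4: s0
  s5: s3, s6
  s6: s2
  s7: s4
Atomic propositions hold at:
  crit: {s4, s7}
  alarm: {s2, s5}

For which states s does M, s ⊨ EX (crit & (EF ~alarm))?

{s1, s2, s7}

Sat(~alarm) = {s0, s1, s3, s4, s6, s7}
EF ~alarm: least fixpoint, start Z0 = {s0, s1, s3, s4, s6, s7}, add states with some successor in Z. Z1 = {s0, s1, s2, s3, s4, s5, s6, s7}; fixed.
Sat(EF ~alarm) = {s0, s1, s2, s3, s4, s5, s6, s7}
Sat(crit & (EF ~alarm)) = {s4, s7}
Sat(EX (crit & (EF ~alarm))) = {s : some successor in {s4, s7}} = {s1, s2, s7}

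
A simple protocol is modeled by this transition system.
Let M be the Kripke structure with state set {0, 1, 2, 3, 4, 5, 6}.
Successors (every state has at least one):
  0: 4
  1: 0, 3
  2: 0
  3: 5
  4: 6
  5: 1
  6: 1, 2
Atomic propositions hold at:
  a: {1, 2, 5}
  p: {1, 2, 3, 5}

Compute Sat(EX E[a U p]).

E[a U p]: least fixpoint, start Z0 = Sat(p) = {1, 2, 3, 5}, add states in Sat(a) with some successor in Z. Already a fixed point.
Sat(E[a U p]) = {1, 2, 3, 5}
Sat(EX E[a U p]) = {s : some successor in {1, 2, 3, 5}} = {1, 3, 5, 6}

{1, 3, 5, 6}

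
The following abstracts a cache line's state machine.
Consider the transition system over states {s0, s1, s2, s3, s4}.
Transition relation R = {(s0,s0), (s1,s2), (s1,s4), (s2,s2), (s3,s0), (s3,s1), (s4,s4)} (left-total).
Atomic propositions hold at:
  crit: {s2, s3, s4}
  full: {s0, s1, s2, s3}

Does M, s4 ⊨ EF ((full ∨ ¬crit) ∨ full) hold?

No

Sat(¬crit) = {s0, s1}
Sat(full ∨ ¬crit) = {s0, s1, s2, s3}
Sat((full ∨ ¬crit) ∨ full) = {s0, s1, s2, s3}
EF ((full ∨ ¬crit) ∨ full): least fixpoint, start Z0 = {s0, s1, s2, s3}, add states with some successor in Z. Already a fixed point.
Sat(EF ((full ∨ ¬crit) ∨ full)) = {s0, s1, s2, s3}
s4 ∉ Sat(EF ((full ∨ ¬crit) ∨ full)) = {s0, s1, s2, s3}, so the formula does not hold at s4.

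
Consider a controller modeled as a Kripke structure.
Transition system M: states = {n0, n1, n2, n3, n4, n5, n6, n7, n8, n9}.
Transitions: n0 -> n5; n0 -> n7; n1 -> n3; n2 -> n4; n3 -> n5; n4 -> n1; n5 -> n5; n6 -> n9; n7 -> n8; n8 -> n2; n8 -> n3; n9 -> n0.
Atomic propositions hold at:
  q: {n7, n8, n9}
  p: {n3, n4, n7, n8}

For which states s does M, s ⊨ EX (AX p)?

{n0, n4, n8}

Sat(AX p) = {s : every successor in {n3, n4, n7, n8}} = {n1, n2, n7}
Sat(EX (AX p)) = {s : some successor in {n1, n2, n7}} = {n0, n4, n8}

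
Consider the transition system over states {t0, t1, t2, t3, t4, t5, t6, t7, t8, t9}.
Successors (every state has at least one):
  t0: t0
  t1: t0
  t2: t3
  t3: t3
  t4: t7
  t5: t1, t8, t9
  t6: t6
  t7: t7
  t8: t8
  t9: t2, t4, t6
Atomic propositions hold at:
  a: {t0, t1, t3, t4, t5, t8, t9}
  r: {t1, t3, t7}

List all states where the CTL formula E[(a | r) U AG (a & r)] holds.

{t3}

Sat(a | r) = {t0, t1, t3, t4, t5, t7, t8, t9}
Sat(a & r) = {t1, t3}
AG (a & r): greatest fixpoint, start Z0 = {t1, t3}, keep only states in Sat with every successor in Z. Z1 = {t3}; fixed.
Sat(AG (a & r)) = {t3}
E[(a | r) U AG (a & r)]: least fixpoint, start Z0 = Sat(AG (a & r)) = {t3}, add states in Sat(a | r) with some successor in Z. Already a fixed point.
Sat(E[(a | r) U AG (a & r)]) = {t3}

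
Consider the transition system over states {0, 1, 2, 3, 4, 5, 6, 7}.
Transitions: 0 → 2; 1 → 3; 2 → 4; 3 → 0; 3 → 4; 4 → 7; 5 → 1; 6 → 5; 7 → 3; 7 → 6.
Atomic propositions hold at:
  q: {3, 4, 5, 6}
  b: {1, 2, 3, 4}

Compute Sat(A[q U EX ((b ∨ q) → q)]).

Sat(b ∨ q) = {1, 2, 3, 4, 5, 6}
Sat((b ∨ q) → q) = {0, 3, 4, 5, 6, 7}
Sat(EX ((b ∨ q) → q)) = {s : some successor in {0, 3, 4, 5, 6, 7}} = {1, 2, 3, 4, 6, 7}
A[q U EX ((b ∨ q) → q)]: least fixpoint, start Z0 = Sat(EX ((b ∨ q) → q)) = {1, 2, 3, 4, 6, 7}, add states in Sat(q) with every successor in Z. Z1 = {1, 2, 3, 4, 5, 6, 7}; fixed.
Sat(A[q U EX ((b ∨ q) → q)]) = {1, 2, 3, 4, 5, 6, 7}

{1, 2, 3, 4, 5, 6, 7}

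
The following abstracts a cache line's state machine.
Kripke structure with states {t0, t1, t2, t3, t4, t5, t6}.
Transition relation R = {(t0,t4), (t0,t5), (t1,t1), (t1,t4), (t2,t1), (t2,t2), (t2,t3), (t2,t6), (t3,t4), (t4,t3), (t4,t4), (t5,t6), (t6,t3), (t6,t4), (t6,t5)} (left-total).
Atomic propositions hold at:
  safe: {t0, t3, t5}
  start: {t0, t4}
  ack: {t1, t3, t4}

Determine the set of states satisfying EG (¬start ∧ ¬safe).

{t1, t2}

Sat(¬start) = {t1, t2, t3, t5, t6}
Sat(¬safe) = {t1, t2, t4, t6}
Sat(¬start ∧ ¬safe) = {t1, t2, t6}
EG (¬start ∧ ¬safe): greatest fixpoint, start Z0 = {t1, t2, t6}, keep only states in Sat with some successor in Z. Z1 = {t1, t2}; fixed.
Sat(EG (¬start ∧ ¬safe)) = {t1, t2}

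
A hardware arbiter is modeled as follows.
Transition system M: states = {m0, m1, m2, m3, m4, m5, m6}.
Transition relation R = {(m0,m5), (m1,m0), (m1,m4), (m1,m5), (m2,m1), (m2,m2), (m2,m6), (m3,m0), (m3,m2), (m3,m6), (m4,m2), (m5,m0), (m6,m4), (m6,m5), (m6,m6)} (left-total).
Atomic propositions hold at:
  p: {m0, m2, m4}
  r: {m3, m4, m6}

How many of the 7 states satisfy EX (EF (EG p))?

5

EG p: greatest fixpoint, start Z0 = {m0, m2, m4}, keep only states in Sat with some successor in Z. Z1 = {m2, m4}; fixed.
Sat(EG p) = {m2, m4}
EF (EG p): least fixpoint, start Z0 = {m2, m4}, add states with some successor in Z. Z1 = {m1, m2, m3, m4, m6}; fixed.
Sat(EF (EG p)) = {m1, m2, m3, m4, m6}
Sat(EX (EF (EG p))) = {s : some successor in {m1, m2, m3, m4, m6}} = {m1, m2, m3, m4, m6}
|Sat(EX (EF (EG p)))| = |{m1, m2, m3, m4, m6}| = 5.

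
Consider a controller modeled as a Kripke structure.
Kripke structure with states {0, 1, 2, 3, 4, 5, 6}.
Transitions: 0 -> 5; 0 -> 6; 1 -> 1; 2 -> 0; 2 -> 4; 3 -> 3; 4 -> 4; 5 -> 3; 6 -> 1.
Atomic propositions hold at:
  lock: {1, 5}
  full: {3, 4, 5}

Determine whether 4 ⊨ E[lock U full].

E[lock U full]: least fixpoint, start Z0 = Sat(full) = {3, 4, 5}, add states in Sat(lock) with some successor in Z. Already a fixed point.
Sat(E[lock U full]) = {3, 4, 5}
4 ∈ Sat(E[lock U full]) = {3, 4, 5}, so the formula holds at 4.

Yes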